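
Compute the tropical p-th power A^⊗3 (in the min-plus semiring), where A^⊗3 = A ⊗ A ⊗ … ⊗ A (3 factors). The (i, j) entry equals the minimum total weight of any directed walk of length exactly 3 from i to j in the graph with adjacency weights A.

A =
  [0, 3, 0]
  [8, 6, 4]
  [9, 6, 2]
A^⊗3 =
  [0, 3, 0]
  [8, 11, 8]
  [9, 10, 6]

Each entry (A^⊗3)_ij equals the minimum over all length-3 walks i = v_0 → v_1 → … → v_3 = j of Σ_t A[v_t][v_{t+1}]. For example, for (i, j) = (0, 2) we minimise over 9 possible intermediate vertex sequences; the minimum is 0, attained along the walk 0 → 0 → 0 → 2.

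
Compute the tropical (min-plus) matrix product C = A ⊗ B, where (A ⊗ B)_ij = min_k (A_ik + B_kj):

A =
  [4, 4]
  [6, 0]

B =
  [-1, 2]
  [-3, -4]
A ⊗ B =
  [1, 0]
  [-3, -4]

Apply the min-plus product entry-by-entry:
  C[0][0] = min over k of (A[0][0] + B[0][0] = 4 + -1 = 3, A[0][1] + B[1][0] = 4 + -3 = 1) = 1 (attained at k = 1)
  C[0][1] = min over k of (A[0][0] + B[0][1] = 4 + 2 = 6, A[0][1] + B[1][1] = 4 + -4 = 0) = 0 (attained at k = 1)
  C[1][0] = min over k of (A[1][0] + B[0][0] = 6 + -1 = 5, A[1][1] + B[1][0] = 0 + -3 = -3) = -3 (attained at k = 1)
  C[1][1] = min over k of (A[1][0] + B[0][1] = 6 + 2 = 8, A[1][1] + B[1][1] = 0 + -4 = -4) = -4 (attained at k = 1)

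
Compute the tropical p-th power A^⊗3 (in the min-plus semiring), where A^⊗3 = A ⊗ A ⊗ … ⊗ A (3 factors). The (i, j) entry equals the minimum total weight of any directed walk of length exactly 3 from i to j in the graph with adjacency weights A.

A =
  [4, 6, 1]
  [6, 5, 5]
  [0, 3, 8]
A^⊗3 =
  [5, 7, 2]
  [7, 10, 6]
  [1, 4, 5]

Each entry (A^⊗3)_ij equals the minimum over all length-3 walks i = v_0 → v_1 → … → v_3 = j of Σ_t A[v_t][v_{t+1}]. For example, for (i, j) = (0, 2) we minimise over 9 possible intermediate vertex sequences; the minimum is 2, attained along the walk 0 → 2 → 0 → 2.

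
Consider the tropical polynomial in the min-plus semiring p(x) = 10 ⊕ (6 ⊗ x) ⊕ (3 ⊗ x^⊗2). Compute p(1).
p(1) = 5

A tropical monomial a ⊗ x^⊗i evaluates to a + i · x. Evaluating each term at x = 1:
  Term 0 contributes 10 + 0 · 1 = 10
  Term 1 contributes 6 + 1 · 1 = 7
  Term 2 contributes 3 + 2 · 1 = 5
p(1) = ⊕ of these = min[10, 7, 5] = 5.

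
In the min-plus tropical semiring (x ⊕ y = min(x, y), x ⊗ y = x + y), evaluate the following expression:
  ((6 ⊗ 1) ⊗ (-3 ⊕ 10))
((6 ⊗ 1) ⊗ (-3 ⊕ 10)) = 4

Expand innermost to outermost. Recall ⊕ takes the minimum of its arguments and ⊗ takes their sum. Working out the expression ((6 ⊗ 1) ⊗ (-3 ⊕ 10)) gives 4.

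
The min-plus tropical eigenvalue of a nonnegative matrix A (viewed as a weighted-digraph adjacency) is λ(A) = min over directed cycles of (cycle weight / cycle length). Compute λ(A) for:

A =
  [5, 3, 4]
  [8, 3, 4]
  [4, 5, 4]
λ(A) = 3

Enumerate directed cycles and compute their means (weight / length). Sample:
  cycle 0 → 0: weight = 5, length = 1, mean = 5/1 ≈ 5.000
  cycle 1 → 1: weight = 3, length = 1, mean = 3/1 ≈ 3.000
  cycle 2 → 2: weight = 4, length = 1, mean = 4/1 ≈ 4.000
  cycle 0 → 1 → 0: weight = 11, length = 2, mean = 11/2 ≈ 5.500
  cycle 0 → 2 → 0: weight = 8, length = 2, mean = 8/2 ≈ 4.000
  cycle 1 → 0 → 1: weight = 11, length = 2, mean = 11/2 ≈ 5.500
Minimum mean = 3.000, attained e.g. along the cycle 1 → 1 with weight 3 and length 1. So λ(A) = 3/1 = 3.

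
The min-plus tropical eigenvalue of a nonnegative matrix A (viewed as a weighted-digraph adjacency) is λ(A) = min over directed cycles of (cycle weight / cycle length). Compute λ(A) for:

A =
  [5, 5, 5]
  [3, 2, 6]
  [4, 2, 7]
λ(A) = 2

Enumerate directed cycles and compute their means (weight / length). Sample:
  cycle 0 → 0: weight = 5, length = 1, mean = 5/1 ≈ 5.000
  cycle 1 → 1: weight = 2, length = 1, mean = 2/1 ≈ 2.000
  cycle 2 → 2: weight = 7, length = 1, mean = 7/1 ≈ 7.000
  cycle 0 → 1 → 0: weight = 8, length = 2, mean = 8/2 ≈ 4.000
  cycle 0 → 2 → 0: weight = 9, length = 2, mean = 9/2 ≈ 4.500
  cycle 1 → 0 → 1: weight = 8, length = 2, mean = 8/2 ≈ 4.000
Minimum mean = 2.000, attained e.g. along the cycle 1 → 1 with weight 2 and length 1. So λ(A) = 2/1 = 2.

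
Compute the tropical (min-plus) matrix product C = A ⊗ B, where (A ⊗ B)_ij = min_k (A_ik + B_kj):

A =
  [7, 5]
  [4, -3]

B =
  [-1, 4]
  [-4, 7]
A ⊗ B =
  [1, 11]
  [-7, 4]

Apply the min-plus product entry-by-entry:
  C[0][0] = min over k of (A[0][0] + B[0][0] = 7 + -1 = 6, A[0][1] + B[1][0] = 5 + -4 = 1) = 1 (attained at k = 1)
  C[0][1] = min over k of (A[0][0] + B[0][1] = 7 + 4 = 11, A[0][1] + B[1][1] = 5 + 7 = 12) = 11 (attained at k = 0)
  C[1][0] = min over k of (A[1][0] + B[0][0] = 4 + -1 = 3, A[1][1] + B[1][0] = -3 + -4 = -7) = -7 (attained at k = 1)
  C[1][1] = min over k of (A[1][0] + B[0][1] = 4 + 4 = 8, A[1][1] + B[1][1] = -3 + 7 = 4) = 4 (attained at k = 1)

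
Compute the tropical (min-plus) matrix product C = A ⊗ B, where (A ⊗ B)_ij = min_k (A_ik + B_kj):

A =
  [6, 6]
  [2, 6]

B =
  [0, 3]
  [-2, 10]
A ⊗ B =
  [4, 9]
  [2, 5]

Apply the min-plus product entry-by-entry:
  C[0][0] = min over k of (A[0][0] + B[0][0] = 6 + 0 = 6, A[0][1] + B[1][0] = 6 + -2 = 4) = 4 (attained at k = 1)
  C[0][1] = min over k of (A[0][0] + B[0][1] = 6 + 3 = 9, A[0][1] + B[1][1] = 6 + 10 = 16) = 9 (attained at k = 0)
  C[1][0] = min over k of (A[1][0] + B[0][0] = 2 + 0 = 2, A[1][1] + B[1][0] = 6 + -2 = 4) = 2 (attained at k = 0)
  C[1][1] = min over k of (A[1][0] + B[0][1] = 2 + 3 = 5, A[1][1] + B[1][1] = 6 + 10 = 16) = 5 (attained at k = 0)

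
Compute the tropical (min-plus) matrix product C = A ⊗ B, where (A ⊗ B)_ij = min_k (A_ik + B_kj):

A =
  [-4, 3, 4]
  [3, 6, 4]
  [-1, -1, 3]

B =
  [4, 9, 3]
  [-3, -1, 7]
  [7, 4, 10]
A ⊗ B =
  [0, 2, -1]
  [3, 5, 6]
  [-4, -2, 2]

Apply the min-plus product entry-by-entry:
  C[0][0] = min over k of (A[0][0] + B[0][0] = -4 + 4 = 0, A[0][1] + B[1][0] = 3 + -3 = 0, A[0][2] + B[2][0] = 4 + 7 = 11) = 0 (attained at k = 0)
  C[0][1] = min over k of (A[0][0] + B[0][1] = -4 + 9 = 5, A[0][1] + B[1][1] = 3 + -1 = 2, A[0][2] + B[2][1] = 4 + 4 = 8) = 2 (attained at k = 1)
  C[0][2] = min over k of (A[0][0] + B[0][2] = -4 + 3 = -1, A[0][1] + B[1][2] = 3 + 7 = 10, A[0][2] + B[2][2] = 4 + 10 = 14) = -1 (attained at k = 0)
  C[1][0] = min over k of (A[1][0] + B[0][0] = 3 + 4 = 7, A[1][1] + B[1][0] = 6 + -3 = 3, A[1][2] + B[2][0] = 4 + 7 = 11) = 3 (attained at k = 1)
  C[1][1] = min over k of (A[1][0] + B[0][1] = 3 + 9 = 12, A[1][1] + B[1][1] = 6 + -1 = 5, A[1][2] + B[2][1] = 4 + 4 = 8) = 5 (attained at k = 1)
  C[1][2] = min over k of (A[1][0] + B[0][2] = 3 + 3 = 6, A[1][1] + B[1][2] = 6 + 7 = 13, A[1][2] + B[2][2] = 4 + 10 = 14) = 6 (attained at k = 0)
  C[2][0] = min over k of (A[2][0] + B[0][0] = -1 + 4 = 3, A[2][1] + B[1][0] = -1 + -3 = -4, A[2][2] + B[2][0] = 3 + 7 = 10) = -4 (attained at k = 1)
  C[2][1] = min over k of (A[2][0] + B[0][1] = -1 + 9 = 8, A[2][1] + B[1][1] = -1 + -1 = -2, A[2][2] + B[2][1] = 3 + 4 = 7) = -2 (attained at k = 1)
  C[2][2] = min over k of (A[2][0] + B[0][2] = -1 + 3 = 2, A[2][1] + B[1][2] = -1 + 7 = 6, A[2][2] + B[2][2] = 3 + 10 = 13) = 2 (attained at k = 0)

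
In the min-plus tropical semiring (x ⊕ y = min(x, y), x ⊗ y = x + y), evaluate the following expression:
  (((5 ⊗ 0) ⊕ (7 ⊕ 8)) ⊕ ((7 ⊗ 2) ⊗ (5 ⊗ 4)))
(((5 ⊗ 0) ⊕ (7 ⊕ 8)) ⊕ ((7 ⊗ 2) ⊗ (5 ⊗ 4))) = 5

Expand innermost to outermost. Recall ⊕ takes the minimum of its arguments and ⊗ takes their sum. Working out the expression (((5 ⊗ 0) ⊕ (7 ⊕ 8)) ⊕ ((7 ⊗ 2) ⊗ (5 ⊗ 4))) gives 5.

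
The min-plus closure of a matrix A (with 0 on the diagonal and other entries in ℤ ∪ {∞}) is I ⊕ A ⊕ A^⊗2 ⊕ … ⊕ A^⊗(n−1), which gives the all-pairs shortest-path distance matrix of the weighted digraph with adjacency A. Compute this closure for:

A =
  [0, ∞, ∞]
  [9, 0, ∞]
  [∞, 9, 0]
Closure =
  [0, ∞, ∞]
  [9, 0, ∞]
  [18, 9, 0]

This is the Floyd-Warshall all-pairs shortest-path computation. For each intermediate vertex k = 0, 1, …, 2, update dist[i][j] ← min(dist[i][j], dist[i][k] + dist[k][j]). The final matrix gives, for each (i, j), the minimum total weight of any directed path from i to j (possibly empty when i = j).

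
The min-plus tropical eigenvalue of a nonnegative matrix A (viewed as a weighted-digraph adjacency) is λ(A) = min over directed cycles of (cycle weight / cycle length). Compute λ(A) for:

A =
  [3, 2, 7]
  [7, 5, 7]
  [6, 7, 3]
λ(A) = 3

Enumerate directed cycles and compute their means (weight / length). Sample:
  cycle 0 → 0: weight = 3, length = 1, mean = 3/1 ≈ 3.000
  cycle 1 → 1: weight = 5, length = 1, mean = 5/1 ≈ 5.000
  cycle 2 → 2: weight = 3, length = 1, mean = 3/1 ≈ 3.000
  cycle 0 → 1 → 0: weight = 9, length = 2, mean = 9/2 ≈ 4.500
  cycle 0 → 2 → 0: weight = 13, length = 2, mean = 13/2 ≈ 6.500
  cycle 1 → 0 → 1: weight = 9, length = 2, mean = 9/2 ≈ 4.500
Minimum mean = 3.000, attained e.g. along the cycle 0 → 0 with weight 3 and length 1. So λ(A) = 3/1 = 3.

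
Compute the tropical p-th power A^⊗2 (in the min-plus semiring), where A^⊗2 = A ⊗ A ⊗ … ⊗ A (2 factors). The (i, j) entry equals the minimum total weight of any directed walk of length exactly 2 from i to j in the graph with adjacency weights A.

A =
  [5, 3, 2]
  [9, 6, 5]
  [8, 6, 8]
A^⊗2 =
  [10, 8, 7]
  [13, 11, 11]
  [13, 11, 10]

Each entry (A^⊗2)_ij equals the minimum over all length-2 walks i = v_0 → v_1 → … → v_2 = j of Σ_t A[v_t][v_{t+1}]. For example, for (i, j) = (0, 2) we minimise over 3 possible intermediate vertex sequences; the minimum is 7, attained along the walk 0 → 0 → 2.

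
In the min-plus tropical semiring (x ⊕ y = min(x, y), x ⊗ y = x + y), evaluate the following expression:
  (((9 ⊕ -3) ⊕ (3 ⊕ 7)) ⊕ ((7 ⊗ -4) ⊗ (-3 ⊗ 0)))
(((9 ⊕ -3) ⊕ (3 ⊕ 7)) ⊕ ((7 ⊗ -4) ⊗ (-3 ⊗ 0))) = -3

Expand innermost to outermost. Recall ⊕ takes the minimum of its arguments and ⊗ takes their sum. Working out the expression (((9 ⊕ -3) ⊕ (3 ⊕ 7)) ⊕ ((7 ⊗ -4) ⊗ (-3 ⊗ 0))) gives -3.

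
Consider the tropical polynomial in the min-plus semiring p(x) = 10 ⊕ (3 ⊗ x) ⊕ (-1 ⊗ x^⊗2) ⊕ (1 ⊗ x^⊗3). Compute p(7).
p(7) = 10

A tropical monomial a ⊗ x^⊗i evaluates to a + i · x. Evaluating each term at x = 7:
  Term 0 contributes 10 + 0 · 7 = 10
  Term 1 contributes 3 + 1 · 7 = 10
  Term 2 contributes -1 + 2 · 7 = 13
  Term 3 contributes 1 + 3 · 7 = 22
p(7) = ⊕ of these = min[10, 10, 13, 22] = 10.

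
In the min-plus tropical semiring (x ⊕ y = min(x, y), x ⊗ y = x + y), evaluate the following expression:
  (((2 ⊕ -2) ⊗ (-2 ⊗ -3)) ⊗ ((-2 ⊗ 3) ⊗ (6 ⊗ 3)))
(((2 ⊕ -2) ⊗ (-2 ⊗ -3)) ⊗ ((-2 ⊗ 3) ⊗ (6 ⊗ 3))) = 3

Expand innermost to outermost. Recall ⊕ takes the minimum of its arguments and ⊗ takes their sum. Working out the expression (((2 ⊕ -2) ⊗ (-2 ⊗ -3)) ⊗ ((-2 ⊗ 3) ⊗ (6 ⊗ 3))) gives 3.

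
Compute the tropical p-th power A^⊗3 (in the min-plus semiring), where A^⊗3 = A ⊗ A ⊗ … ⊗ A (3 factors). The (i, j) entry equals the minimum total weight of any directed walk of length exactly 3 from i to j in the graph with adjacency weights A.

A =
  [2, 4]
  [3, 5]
A^⊗3 =
  [6, 8]
  [7, 9]

Each entry (A^⊗3)_ij equals the minimum over all length-3 walks i = v_0 → v_1 → … → v_3 = j of Σ_t A[v_t][v_{t+1}]. For example, for (i, j) = (0, 1) we minimise over 4 possible intermediate vertex sequences; the minimum is 8, attained along the walk 0 → 0 → 0 → 1.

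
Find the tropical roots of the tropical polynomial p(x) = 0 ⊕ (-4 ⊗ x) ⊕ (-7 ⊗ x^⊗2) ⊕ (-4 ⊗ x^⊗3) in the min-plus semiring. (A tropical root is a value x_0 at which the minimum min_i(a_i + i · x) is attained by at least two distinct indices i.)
Roots: {-3, 3, 4}

Each tropical root is a break point of the lower envelope of the lines y = a_i + i · x (there are 4 lines, with slopes 0, 1, ..., 3). Only the lines that attain the minimum somewhere contribute to roots; other lines are dominated. Here the surviving (envelope) indices are i = 3, i = 2, i = 1, i = 0.
Intersections between consecutive envelope lines give the roots: for adjacent envelope indices i < j the intersection is x = (a_i − a_j) / (j − i). Reading off the sorted break points: {-3, 3, 4}.
Verification: at each break x_0, at least two indices attain the minimum of min_i(a_i + i · x_0).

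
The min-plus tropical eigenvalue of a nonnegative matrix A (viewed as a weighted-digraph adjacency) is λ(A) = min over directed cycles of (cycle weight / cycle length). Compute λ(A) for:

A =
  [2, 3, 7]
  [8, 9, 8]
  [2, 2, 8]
λ(A) = 2

Enumerate directed cycles and compute their means (weight / length). Sample:
  cycle 0 → 0: weight = 2, length = 1, mean = 2/1 ≈ 2.000
  cycle 1 → 1: weight = 9, length = 1, mean = 9/1 ≈ 9.000
  cycle 2 → 2: weight = 8, length = 1, mean = 8/1 ≈ 8.000
  cycle 0 → 1 → 0: weight = 11, length = 2, mean = 11/2 ≈ 5.500
  cycle 0 → 2 → 0: weight = 9, length = 2, mean = 9/2 ≈ 4.500
  cycle 1 → 0 → 1: weight = 11, length = 2, mean = 11/2 ≈ 5.500
Minimum mean = 2.000, attained e.g. along the cycle 0 → 0 with weight 2 and length 1. So λ(A) = 2/1 = 2.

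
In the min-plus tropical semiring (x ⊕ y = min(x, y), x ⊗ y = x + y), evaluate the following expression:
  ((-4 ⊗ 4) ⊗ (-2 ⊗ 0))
((-4 ⊗ 4) ⊗ (-2 ⊗ 0)) = -2

Expand innermost to outermost. Recall ⊕ takes the minimum of its arguments and ⊗ takes their sum. Working out the expression ((-4 ⊗ 4) ⊗ (-2 ⊗ 0)) gives -2.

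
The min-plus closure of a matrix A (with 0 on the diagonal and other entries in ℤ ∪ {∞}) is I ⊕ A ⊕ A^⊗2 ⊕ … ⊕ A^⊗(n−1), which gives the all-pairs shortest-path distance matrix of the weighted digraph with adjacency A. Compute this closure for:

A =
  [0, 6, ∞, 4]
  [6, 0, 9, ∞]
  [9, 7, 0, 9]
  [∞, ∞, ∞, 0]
Closure =
  [0, 6, 15, 4]
  [6, 0, 9, 10]
  [9, 7, 0, 9]
  [∞, ∞, ∞, 0]

This is the Floyd-Warshall all-pairs shortest-path computation. For each intermediate vertex k = 0, 1, …, 3, update dist[i][j] ← min(dist[i][j], dist[i][k] + dist[k][j]). The final matrix gives, for each (i, j), the minimum total weight of any directed path from i to j (possibly empty when i = j).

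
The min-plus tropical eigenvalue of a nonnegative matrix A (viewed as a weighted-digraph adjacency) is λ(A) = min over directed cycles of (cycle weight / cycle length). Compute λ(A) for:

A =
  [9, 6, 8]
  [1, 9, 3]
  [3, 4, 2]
λ(A) = 2

Enumerate directed cycles and compute their means (weight / length). Sample:
  cycle 0 → 0: weight = 9, length = 1, mean = 9/1 ≈ 9.000
  cycle 1 → 1: weight = 9, length = 1, mean = 9/1 ≈ 9.000
  cycle 2 → 2: weight = 2, length = 1, mean = 2/1 ≈ 2.000
  cycle 0 → 1 → 0: weight = 7, length = 2, mean = 7/2 ≈ 3.500
  cycle 0 → 2 → 0: weight = 11, length = 2, mean = 11/2 ≈ 5.500
  cycle 1 → 0 → 1: weight = 7, length = 2, mean = 7/2 ≈ 3.500
Minimum mean = 2.000, attained e.g. along the cycle 2 → 2 with weight 2 and length 1. So λ(A) = 2/1 = 2.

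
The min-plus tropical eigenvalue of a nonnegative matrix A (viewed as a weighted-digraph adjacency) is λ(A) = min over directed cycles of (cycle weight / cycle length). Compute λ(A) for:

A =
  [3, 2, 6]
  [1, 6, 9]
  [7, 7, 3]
λ(A) = 3/2

Enumerate directed cycles and compute their means (weight / length). Sample:
  cycle 0 → 0: weight = 3, length = 1, mean = 3/1 ≈ 3.000
  cycle 1 → 1: weight = 6, length = 1, mean = 6/1 ≈ 6.000
  cycle 2 → 2: weight = 3, length = 1, mean = 3/1 ≈ 3.000
  cycle 0 → 1 → 0: weight = 3, length = 2, mean = 3/2 ≈ 1.500
  cycle 0 → 2 → 0: weight = 13, length = 2, mean = 13/2 ≈ 6.500
  cycle 1 → 0 → 1: weight = 3, length = 2, mean = 3/2 ≈ 1.500
Minimum mean = 1.500, attained e.g. along the cycle 0 → 1 → 0 with weight 3 and length 2. So λ(A) = 3/2 = 3/2.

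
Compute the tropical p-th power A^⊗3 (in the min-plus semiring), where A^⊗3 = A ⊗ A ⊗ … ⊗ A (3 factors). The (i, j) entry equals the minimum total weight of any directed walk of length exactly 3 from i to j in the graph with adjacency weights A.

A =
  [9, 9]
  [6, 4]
A^⊗3 =
  [19, 17]
  [14, 12]

Each entry (A^⊗3)_ij equals the minimum over all length-3 walks i = v_0 → v_1 → … → v_3 = j of Σ_t A[v_t][v_{t+1}]. For example, for (i, j) = (0, 1) we minimise over 4 possible intermediate vertex sequences; the minimum is 17, attained along the walk 0 → 1 → 1 → 1.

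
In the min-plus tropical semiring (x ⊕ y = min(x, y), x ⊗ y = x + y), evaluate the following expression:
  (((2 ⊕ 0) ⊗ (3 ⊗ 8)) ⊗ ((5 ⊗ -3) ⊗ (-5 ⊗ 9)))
(((2 ⊕ 0) ⊗ (3 ⊗ 8)) ⊗ ((5 ⊗ -3) ⊗ (-5 ⊗ 9))) = 17

Expand innermost to outermost. Recall ⊕ takes the minimum of its arguments and ⊗ takes their sum. Working out the expression (((2 ⊕ 0) ⊗ (3 ⊗ 8)) ⊗ ((5 ⊗ -3) ⊗ (-5 ⊗ 9))) gives 17.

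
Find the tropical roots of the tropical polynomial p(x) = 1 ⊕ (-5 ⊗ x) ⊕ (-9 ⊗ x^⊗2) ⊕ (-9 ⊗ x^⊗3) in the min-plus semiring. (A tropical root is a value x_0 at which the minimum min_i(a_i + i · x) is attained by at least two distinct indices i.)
Roots: {0, 4, 6}

Each tropical root is a break point of the lower envelope of the lines y = a_i + i · x (there are 4 lines, with slopes 0, 1, ..., 3). Only the lines that attain the minimum somewhere contribute to roots; other lines are dominated. Here the surviving (envelope) indices are i = 3, i = 2, i = 1, i = 0.
Intersections between consecutive envelope lines give the roots: for adjacent envelope indices i < j the intersection is x = (a_i − a_j) / (j − i). Reading off the sorted break points: {0, 4, 6}.
Verification: at each break x_0, at least two indices attain the minimum of min_i(a_i + i · x_0).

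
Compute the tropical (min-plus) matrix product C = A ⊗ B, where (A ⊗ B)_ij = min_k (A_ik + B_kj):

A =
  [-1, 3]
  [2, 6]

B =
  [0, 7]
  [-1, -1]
A ⊗ B =
  [-1, 2]
  [2, 5]

Apply the min-plus product entry-by-entry:
  C[0][0] = min over k of (A[0][0] + B[0][0] = -1 + 0 = -1, A[0][1] + B[1][0] = 3 + -1 = 2) = -1 (attained at k = 0)
  C[0][1] = min over k of (A[0][0] + B[0][1] = -1 + 7 = 6, A[0][1] + B[1][1] = 3 + -1 = 2) = 2 (attained at k = 1)
  C[1][0] = min over k of (A[1][0] + B[0][0] = 2 + 0 = 2, A[1][1] + B[1][0] = 6 + -1 = 5) = 2 (attained at k = 0)
  C[1][1] = min over k of (A[1][0] + B[0][1] = 2 + 7 = 9, A[1][1] + B[1][1] = 6 + -1 = 5) = 5 (attained at k = 1)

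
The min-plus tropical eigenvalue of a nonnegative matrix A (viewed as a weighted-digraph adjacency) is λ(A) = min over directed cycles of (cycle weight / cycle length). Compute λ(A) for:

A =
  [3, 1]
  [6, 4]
λ(A) = 3

Enumerate directed cycles and compute their means (weight / length). Sample:
  cycle 0 → 0: weight = 3, length = 1, mean = 3/1 ≈ 3.000
  cycle 1 → 1: weight = 4, length = 1, mean = 4/1 ≈ 4.000
  cycle 0 → 1 → 0: weight = 7, length = 2, mean = 7/2 ≈ 3.500
  cycle 1 → 0 → 1: weight = 7, length = 2, mean = 7/2 ≈ 3.500
Minimum mean = 3.000, attained e.g. along the cycle 0 → 0 with weight 3 and length 1. So λ(A) = 3/1 = 3.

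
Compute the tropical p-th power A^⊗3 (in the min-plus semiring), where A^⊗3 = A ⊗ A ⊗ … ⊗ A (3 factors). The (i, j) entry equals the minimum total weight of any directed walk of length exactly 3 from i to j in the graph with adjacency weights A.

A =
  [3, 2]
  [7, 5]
A^⊗3 =
  [9, 8]
  [13, 12]

Each entry (A^⊗3)_ij equals the minimum over all length-3 walks i = v_0 → v_1 → … → v_3 = j of Σ_t A[v_t][v_{t+1}]. For example, for (i, j) = (0, 1) we minimise over 4 possible intermediate vertex sequences; the minimum is 8, attained along the walk 0 → 0 → 0 → 1.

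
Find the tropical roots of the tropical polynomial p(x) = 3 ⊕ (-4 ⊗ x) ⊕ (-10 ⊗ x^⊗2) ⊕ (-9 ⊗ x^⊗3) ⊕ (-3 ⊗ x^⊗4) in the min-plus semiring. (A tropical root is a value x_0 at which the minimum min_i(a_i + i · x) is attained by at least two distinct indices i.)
Roots: {-6, -1, 6, 7}

Each tropical root is a break point of the lower envelope of the lines y = a_i + i · x (there are 5 lines, with slopes 0, 1, ..., 4). Only the lines that attain the minimum somewhere contribute to roots; other lines are dominated. Here the surviving (envelope) indices are i = 4, i = 3, i = 2, i = 1, i = 0.
Intersections between consecutive envelope lines give the roots: for adjacent envelope indices i < j the intersection is x = (a_i − a_j) / (j − i). Reading off the sorted break points: {-6, -1, 6, 7}.
Verification: at each break x_0, at least two indices attain the minimum of min_i(a_i + i · x_0).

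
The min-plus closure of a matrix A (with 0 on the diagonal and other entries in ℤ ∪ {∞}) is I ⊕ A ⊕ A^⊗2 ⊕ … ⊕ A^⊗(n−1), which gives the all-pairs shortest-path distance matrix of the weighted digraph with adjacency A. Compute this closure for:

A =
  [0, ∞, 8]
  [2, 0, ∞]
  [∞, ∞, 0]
Closure =
  [0, ∞, 8]
  [2, 0, 10]
  [∞, ∞, 0]

This is the Floyd-Warshall all-pairs shortest-path computation. For each intermediate vertex k = 0, 1, …, 2, update dist[i][j] ← min(dist[i][j], dist[i][k] + dist[k][j]). The final matrix gives, for each (i, j), the minimum total weight of any directed path from i to j (possibly empty when i = j).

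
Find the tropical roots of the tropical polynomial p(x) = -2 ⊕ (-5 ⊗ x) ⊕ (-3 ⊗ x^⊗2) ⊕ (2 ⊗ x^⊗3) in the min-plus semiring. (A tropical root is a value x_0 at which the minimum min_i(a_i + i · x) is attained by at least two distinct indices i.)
Roots: {-5, -2, 3}

Each tropical root is a break point of the lower envelope of the lines y = a_i + i · x (there are 4 lines, with slopes 0, 1, ..., 3). Only the lines that attain the minimum somewhere contribute to roots; other lines are dominated. Here the surviving (envelope) indices are i = 3, i = 2, i = 1, i = 0.
Intersections between consecutive envelope lines give the roots: for adjacent envelope indices i < j the intersection is x = (a_i − a_j) / (j − i). Reading off the sorted break points: {-5, -2, 3}.
Verification: at each break x_0, at least two indices attain the minimum of min_i(a_i + i · x_0).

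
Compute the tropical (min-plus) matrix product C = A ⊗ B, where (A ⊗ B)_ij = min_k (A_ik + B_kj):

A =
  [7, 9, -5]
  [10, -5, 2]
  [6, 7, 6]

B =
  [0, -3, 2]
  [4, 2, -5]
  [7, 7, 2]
A ⊗ B =
  [2, 2, -3]
  [-1, -3, -10]
  [6, 3, 2]

Apply the min-plus product entry-by-entry:
  C[0][0] = min over k of (A[0][0] + B[0][0] = 7 + 0 = 7, A[0][1] + B[1][0] = 9 + 4 = 13, A[0][2] + B[2][0] = -5 + 7 = 2) = 2 (attained at k = 2)
  C[0][1] = min over k of (A[0][0] + B[0][1] = 7 + -3 = 4, A[0][1] + B[1][1] = 9 + 2 = 11, A[0][2] + B[2][1] = -5 + 7 = 2) = 2 (attained at k = 2)
  C[0][2] = min over k of (A[0][0] + B[0][2] = 7 + 2 = 9, A[0][1] + B[1][2] = 9 + -5 = 4, A[0][2] + B[2][2] = -5 + 2 = -3) = -3 (attained at k = 2)
  C[1][0] = min over k of (A[1][0] + B[0][0] = 10 + 0 = 10, A[1][1] + B[1][0] = -5 + 4 = -1, A[1][2] + B[2][0] = 2 + 7 = 9) = -1 (attained at k = 1)
  C[1][1] = min over k of (A[1][0] + B[0][1] = 10 + -3 = 7, A[1][1] + B[1][1] = -5 + 2 = -3, A[1][2] + B[2][1] = 2 + 7 = 9) = -3 (attained at k = 1)
  C[1][2] = min over k of (A[1][0] + B[0][2] = 10 + 2 = 12, A[1][1] + B[1][2] = -5 + -5 = -10, A[1][2] + B[2][2] = 2 + 2 = 4) = -10 (attained at k = 1)
  C[2][0] = min over k of (A[2][0] + B[0][0] = 6 + 0 = 6, A[2][1] + B[1][0] = 7 + 4 = 11, A[2][2] + B[2][0] = 6 + 7 = 13) = 6 (attained at k = 0)
  C[2][1] = min over k of (A[2][0] + B[0][1] = 6 + -3 = 3, A[2][1] + B[1][1] = 7 + 2 = 9, A[2][2] + B[2][1] = 6 + 7 = 13) = 3 (attained at k = 0)
  C[2][2] = min over k of (A[2][0] + B[0][2] = 6 + 2 = 8, A[2][1] + B[1][2] = 7 + -5 = 2, A[2][2] + B[2][2] = 6 + 2 = 8) = 2 (attained at k = 1)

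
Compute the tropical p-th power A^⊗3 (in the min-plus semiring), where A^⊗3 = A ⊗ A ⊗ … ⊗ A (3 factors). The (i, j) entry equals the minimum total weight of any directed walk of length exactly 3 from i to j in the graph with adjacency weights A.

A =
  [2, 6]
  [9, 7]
A^⊗3 =
  [6, 10]
  [13, 17]

Each entry (A^⊗3)_ij equals the minimum over all length-3 walks i = v_0 → v_1 → … → v_3 = j of Σ_t A[v_t][v_{t+1}]. For example, for (i, j) = (0, 1) we minimise over 4 possible intermediate vertex sequences; the minimum is 10, attained along the walk 0 → 0 → 0 → 1.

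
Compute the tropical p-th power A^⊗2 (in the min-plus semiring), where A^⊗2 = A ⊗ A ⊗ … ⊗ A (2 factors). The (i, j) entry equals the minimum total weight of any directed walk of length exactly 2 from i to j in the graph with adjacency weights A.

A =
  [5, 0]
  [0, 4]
A^⊗2 =
  [0, 4]
  [4, 0]

Each entry (A^⊗2)_ij equals the minimum over all length-2 walks i = v_0 → v_1 → … → v_2 = j of Σ_t A[v_t][v_{t+1}]. For example, for (i, j) = (0, 1) we minimise over 2 possible intermediate vertex sequences; the minimum is 4, attained along the walk 0 → 1 → 1.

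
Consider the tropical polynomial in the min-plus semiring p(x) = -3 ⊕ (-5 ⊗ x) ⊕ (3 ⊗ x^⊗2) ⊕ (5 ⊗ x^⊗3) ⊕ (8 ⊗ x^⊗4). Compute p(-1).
p(-1) = -6

A tropical monomial a ⊗ x^⊗i evaluates to a + i · x. Evaluating each term at x = -1:
  Term 0 contributes -3 + 0 · -1 = -3
  Term 1 contributes -5 + 1 · -1 = -6
  Term 2 contributes 3 + 2 · -1 = 1
  Term 3 contributes 5 + 3 · -1 = 2
  Term 4 contributes 8 + 4 · -1 = 4
p(-1) = ⊕ of these = min[-3, -6, 1, 2, 4] = -6.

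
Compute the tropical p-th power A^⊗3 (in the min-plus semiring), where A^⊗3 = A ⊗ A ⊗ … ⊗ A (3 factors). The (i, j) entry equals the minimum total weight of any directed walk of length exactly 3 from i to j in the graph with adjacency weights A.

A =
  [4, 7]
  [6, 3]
A^⊗3 =
  [12, 13]
  [12, 9]

Each entry (A^⊗3)_ij equals the minimum over all length-3 walks i = v_0 → v_1 → … → v_3 = j of Σ_t A[v_t][v_{t+1}]. For example, for (i, j) = (0, 1) we minimise over 4 possible intermediate vertex sequences; the minimum is 13, attained along the walk 0 → 1 → 1 → 1.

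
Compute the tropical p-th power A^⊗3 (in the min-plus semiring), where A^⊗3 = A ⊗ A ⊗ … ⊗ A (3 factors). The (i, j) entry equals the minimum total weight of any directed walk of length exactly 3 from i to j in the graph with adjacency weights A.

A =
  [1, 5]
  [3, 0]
A^⊗3 =
  [3, 5]
  [3, 0]

Each entry (A^⊗3)_ij equals the minimum over all length-3 walks i = v_0 → v_1 → … → v_3 = j of Σ_t A[v_t][v_{t+1}]. For example, for (i, j) = (0, 1) we minimise over 4 possible intermediate vertex sequences; the minimum is 5, attained along the walk 0 → 1 → 1 → 1.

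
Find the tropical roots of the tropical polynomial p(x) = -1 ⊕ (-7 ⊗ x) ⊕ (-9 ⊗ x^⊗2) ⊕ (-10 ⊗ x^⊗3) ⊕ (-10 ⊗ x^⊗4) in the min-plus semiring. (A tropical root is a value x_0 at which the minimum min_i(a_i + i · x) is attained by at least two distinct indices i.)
Roots: {0, 1, 2, 6}

Each tropical root is a break point of the lower envelope of the lines y = a_i + i · x (there are 5 lines, with slopes 0, 1, ..., 4). Only the lines that attain the minimum somewhere contribute to roots; other lines are dominated. Here the surviving (envelope) indices are i = 4, i = 3, i = 2, i = 1, i = 0.
Intersections between consecutive envelope lines give the roots: for adjacent envelope indices i < j the intersection is x = (a_i − a_j) / (j − i). Reading off the sorted break points: {0, 1, 2, 6}.
Verification: at each break x_0, at least two indices attain the minimum of min_i(a_i + i · x_0).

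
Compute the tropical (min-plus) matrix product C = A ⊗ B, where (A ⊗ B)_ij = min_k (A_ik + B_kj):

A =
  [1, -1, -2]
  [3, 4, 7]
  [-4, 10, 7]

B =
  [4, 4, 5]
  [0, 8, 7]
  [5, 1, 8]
A ⊗ B =
  [-1, -1, 6]
  [4, 7, 8]
  [0, 0, 1]

Apply the min-plus product entry-by-entry:
  C[0][0] = min over k of (A[0][0] + B[0][0] = 1 + 4 = 5, A[0][1] + B[1][0] = -1 + 0 = -1, A[0][2] + B[2][0] = -2 + 5 = 3) = -1 (attained at k = 1)
  C[0][1] = min over k of (A[0][0] + B[0][1] = 1 + 4 = 5, A[0][1] + B[1][1] = -1 + 8 = 7, A[0][2] + B[2][1] = -2 + 1 = -1) = -1 (attained at k = 2)
  C[0][2] = min over k of (A[0][0] + B[0][2] = 1 + 5 = 6, A[0][1] + B[1][2] = -1 + 7 = 6, A[0][2] + B[2][2] = -2 + 8 = 6) = 6 (attained at k = 0)
  C[1][0] = min over k of (A[1][0] + B[0][0] = 3 + 4 = 7, A[1][1] + B[1][0] = 4 + 0 = 4, A[1][2] + B[2][0] = 7 + 5 = 12) = 4 (attained at k = 1)
  C[1][1] = min over k of (A[1][0] + B[0][1] = 3 + 4 = 7, A[1][1] + B[1][1] = 4 + 8 = 12, A[1][2] + B[2][1] = 7 + 1 = 8) = 7 (attained at k = 0)
  C[1][2] = min over k of (A[1][0] + B[0][2] = 3 + 5 = 8, A[1][1] + B[1][2] = 4 + 7 = 11, A[1][2] + B[2][2] = 7 + 8 = 15) = 8 (attained at k = 0)
  C[2][0] = min over k of (A[2][0] + B[0][0] = -4 + 4 = 0, A[2][1] + B[1][0] = 10 + 0 = 10, A[2][2] + B[2][0] = 7 + 5 = 12) = 0 (attained at k = 0)
  C[2][1] = min over k of (A[2][0] + B[0][1] = -4 + 4 = 0, A[2][1] + B[1][1] = 10 + 8 = 18, A[2][2] + B[2][1] = 7 + 1 = 8) = 0 (attained at k = 0)
  C[2][2] = min over k of (A[2][0] + B[0][2] = -4 + 5 = 1, A[2][1] + B[1][2] = 10 + 7 = 17, A[2][2] + B[2][2] = 7 + 8 = 15) = 1 (attained at k = 0)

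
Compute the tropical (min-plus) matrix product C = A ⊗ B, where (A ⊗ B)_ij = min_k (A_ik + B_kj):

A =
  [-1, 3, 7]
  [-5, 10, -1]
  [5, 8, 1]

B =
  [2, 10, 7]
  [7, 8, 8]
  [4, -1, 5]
A ⊗ B =
  [1, 6, 6]
  [-3, -2, 2]
  [5, 0, 6]

Apply the min-plus product entry-by-entry:
  C[0][0] = min over k of (A[0][0] + B[0][0] = -1 + 2 = 1, A[0][1] + B[1][0] = 3 + 7 = 10, A[0][2] + B[2][0] = 7 + 4 = 11) = 1 (attained at k = 0)
  C[0][1] = min over k of (A[0][0] + B[0][1] = -1 + 10 = 9, A[0][1] + B[1][1] = 3 + 8 = 11, A[0][2] + B[2][1] = 7 + -1 = 6) = 6 (attained at k = 2)
  C[0][2] = min over k of (A[0][0] + B[0][2] = -1 + 7 = 6, A[0][1] + B[1][2] = 3 + 8 = 11, A[0][2] + B[2][2] = 7 + 5 = 12) = 6 (attained at k = 0)
  C[1][0] = min over k of (A[1][0] + B[0][0] = -5 + 2 = -3, A[1][1] + B[1][0] = 10 + 7 = 17, A[1][2] + B[2][0] = -1 + 4 = 3) = -3 (attained at k = 0)
  C[1][1] = min over k of (A[1][0] + B[0][1] = -5 + 10 = 5, A[1][1] + B[1][1] = 10 + 8 = 18, A[1][2] + B[2][1] = -1 + -1 = -2) = -2 (attained at k = 2)
  C[1][2] = min over k of (A[1][0] + B[0][2] = -5 + 7 = 2, A[1][1] + B[1][2] = 10 + 8 = 18, A[1][2] + B[2][2] = -1 + 5 = 4) = 2 (attained at k = 0)
  C[2][0] = min over k of (A[2][0] + B[0][0] = 5 + 2 = 7, A[2][1] + B[1][0] = 8 + 7 = 15, A[2][2] + B[2][0] = 1 + 4 = 5) = 5 (attained at k = 2)
  C[2][1] = min over k of (A[2][0] + B[0][1] = 5 + 10 = 15, A[2][1] + B[1][1] = 8 + 8 = 16, A[2][2] + B[2][1] = 1 + -1 = 0) = 0 (attained at k = 2)
  C[2][2] = min over k of (A[2][0] + B[0][2] = 5 + 7 = 12, A[2][1] + B[1][2] = 8 + 8 = 16, A[2][2] + B[2][2] = 1 + 5 = 6) = 6 (attained at k = 2)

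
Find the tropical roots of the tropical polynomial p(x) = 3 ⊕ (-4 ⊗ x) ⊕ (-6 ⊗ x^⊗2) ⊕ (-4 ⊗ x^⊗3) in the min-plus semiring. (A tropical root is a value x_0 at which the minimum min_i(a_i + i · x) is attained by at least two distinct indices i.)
Roots: {-2, 2, 7}

Each tropical root is a break point of the lower envelope of the lines y = a_i + i · x (there are 4 lines, with slopes 0, 1, ..., 3). Only the lines that attain the minimum somewhere contribute to roots; other lines are dominated. Here the surviving (envelope) indices are i = 3, i = 2, i = 1, i = 0.
Intersections between consecutive envelope lines give the roots: for adjacent envelope indices i < j the intersection is x = (a_i − a_j) / (j − i). Reading off the sorted break points: {-2, 2, 7}.
Verification: at each break x_0, at least two indices attain the minimum of min_i(a_i + i · x_0).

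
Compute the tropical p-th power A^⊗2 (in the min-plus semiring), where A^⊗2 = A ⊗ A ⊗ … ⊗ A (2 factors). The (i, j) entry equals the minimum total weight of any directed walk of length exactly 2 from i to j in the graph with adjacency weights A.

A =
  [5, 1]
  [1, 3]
A^⊗2 =
  [2, 4]
  [4, 2]

Each entry (A^⊗2)_ij equals the minimum over all length-2 walks i = v_0 → v_1 → … → v_2 = j of Σ_t A[v_t][v_{t+1}]. For example, for (i, j) = (0, 1) we minimise over 2 possible intermediate vertex sequences; the minimum is 4, attained along the walk 0 → 1 → 1.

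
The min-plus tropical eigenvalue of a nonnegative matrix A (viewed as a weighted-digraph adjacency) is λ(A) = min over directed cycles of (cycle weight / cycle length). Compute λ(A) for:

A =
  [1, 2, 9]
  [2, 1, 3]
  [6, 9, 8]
λ(A) = 1

Enumerate directed cycles and compute their means (weight / length). Sample:
  cycle 0 → 0: weight = 1, length = 1, mean = 1/1 ≈ 1.000
  cycle 1 → 1: weight = 1, length = 1, mean = 1/1 ≈ 1.000
  cycle 2 → 2: weight = 8, length = 1, mean = 8/1 ≈ 8.000
  cycle 0 → 1 → 0: weight = 4, length = 2, mean = 4/2 ≈ 2.000
  cycle 0 → 2 → 0: weight = 15, length = 2, mean = 15/2 ≈ 7.500
  cycle 1 → 0 → 1: weight = 4, length = 2, mean = 4/2 ≈ 2.000
Minimum mean = 1.000, attained e.g. along the cycle 0 → 0 with weight 1 and length 1. So λ(A) = 1/1 = 1.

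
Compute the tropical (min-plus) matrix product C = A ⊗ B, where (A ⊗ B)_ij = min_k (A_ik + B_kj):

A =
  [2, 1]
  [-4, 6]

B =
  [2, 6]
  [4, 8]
A ⊗ B =
  [4, 8]
  [-2, 2]

Apply the min-plus product entry-by-entry:
  C[0][0] = min over k of (A[0][0] + B[0][0] = 2 + 2 = 4, A[0][1] + B[1][0] = 1 + 4 = 5) = 4 (attained at k = 0)
  C[0][1] = min over k of (A[0][0] + B[0][1] = 2 + 6 = 8, A[0][1] + B[1][1] = 1 + 8 = 9) = 8 (attained at k = 0)
  C[1][0] = min over k of (A[1][0] + B[0][0] = -4 + 2 = -2, A[1][1] + B[1][0] = 6 + 4 = 10) = -2 (attained at k = 0)
  C[1][1] = min over k of (A[1][0] + B[0][1] = -4 + 6 = 2, A[1][1] + B[1][1] = 6 + 8 = 14) = 2 (attained at k = 0)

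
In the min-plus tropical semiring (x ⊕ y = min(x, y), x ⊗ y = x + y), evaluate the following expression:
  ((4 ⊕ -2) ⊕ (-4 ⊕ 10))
((4 ⊕ -2) ⊕ (-4 ⊕ 10)) = -4

Expand innermost to outermost. Recall ⊕ takes the minimum of its arguments and ⊗ takes their sum. Working out the expression ((4 ⊕ -2) ⊕ (-4 ⊕ 10)) gives -4.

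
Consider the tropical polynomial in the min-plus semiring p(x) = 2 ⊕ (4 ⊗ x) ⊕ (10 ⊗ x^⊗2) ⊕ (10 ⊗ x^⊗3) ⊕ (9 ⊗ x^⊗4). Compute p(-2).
p(-2) = 1

A tropical monomial a ⊗ x^⊗i evaluates to a + i · x. Evaluating each term at x = -2:
  Term 0 contributes 2 + 0 · -2 = 2
  Term 1 contributes 4 + 1 · -2 = 2
  Term 2 contributes 10 + 2 · -2 = 6
  Term 3 contributes 10 + 3 · -2 = 4
  Term 4 contributes 9 + 4 · -2 = 1
p(-2) = ⊕ of these = min[2, 2, 6, 4, 1] = 1.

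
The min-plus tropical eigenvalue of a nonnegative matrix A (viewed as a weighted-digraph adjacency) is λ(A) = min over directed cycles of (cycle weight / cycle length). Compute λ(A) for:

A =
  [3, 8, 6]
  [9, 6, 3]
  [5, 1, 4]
λ(A) = 2

Enumerate directed cycles and compute their means (weight / length). Sample:
  cycle 0 → 0: weight = 3, length = 1, mean = 3/1 ≈ 3.000
  cycle 1 → 1: weight = 6, length = 1, mean = 6/1 ≈ 6.000
  cycle 2 → 2: weight = 4, length = 1, mean = 4/1 ≈ 4.000
  cycle 0 → 1 → 0: weight = 17, length = 2, mean = 17/2 ≈ 8.500
  cycle 0 → 2 → 0: weight = 11, length = 2, mean = 11/2 ≈ 5.500
  cycle 1 → 0 → 1: weight = 17, length = 2, mean = 17/2 ≈ 8.500
Minimum mean = 2.000, attained e.g. along the cycle 1 → 2 → 1 with weight 4 and length 2. So λ(A) = 4/2 = 2.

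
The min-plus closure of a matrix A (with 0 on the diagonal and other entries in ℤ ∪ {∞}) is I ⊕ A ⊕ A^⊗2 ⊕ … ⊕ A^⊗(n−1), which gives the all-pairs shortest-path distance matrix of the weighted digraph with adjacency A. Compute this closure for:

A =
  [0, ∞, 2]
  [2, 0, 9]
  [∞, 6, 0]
Closure =
  [0, 8, 2]
  [2, 0, 4]
  [8, 6, 0]

This is the Floyd-Warshall all-pairs shortest-path computation. For each intermediate vertex k = 0, 1, …, 2, update dist[i][j] ← min(dist[i][j], dist[i][k] + dist[k][j]). The final matrix gives, for each (i, j), the minimum total weight of any directed path from i to j (possibly empty when i = j).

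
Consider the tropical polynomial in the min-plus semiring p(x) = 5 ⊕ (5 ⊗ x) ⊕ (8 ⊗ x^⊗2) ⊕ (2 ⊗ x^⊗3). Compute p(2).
p(2) = 5

A tropical monomial a ⊗ x^⊗i evaluates to a + i · x. Evaluating each term at x = 2:
  Term 0 contributes 5 + 0 · 2 = 5
  Term 1 contributes 5 + 1 · 2 = 7
  Term 2 contributes 8 + 2 · 2 = 12
  Term 3 contributes 2 + 3 · 2 = 8
p(2) = ⊕ of these = min[5, 7, 12, 8] = 5.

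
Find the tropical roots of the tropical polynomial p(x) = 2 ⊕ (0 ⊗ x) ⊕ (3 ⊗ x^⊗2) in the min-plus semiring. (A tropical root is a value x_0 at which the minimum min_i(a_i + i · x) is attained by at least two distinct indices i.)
Roots: {-3, 2}

Each tropical root is a break point of the lower envelope of the lines y = a_i + i · x (there are 3 lines, with slopes 0, 1, ..., 2). Only the lines that attain the minimum somewhere contribute to roots; other lines are dominated. Here the surviving (envelope) indices are i = 2, i = 1, i = 0.
Intersections between consecutive envelope lines give the roots: for adjacent envelope indices i < j the intersection is x = (a_i − a_j) / (j − i). Reading off the sorted break points: {-3, 2}.
Verification: at each break x_0, at least two indices attain the minimum of min_i(a_i + i · x_0).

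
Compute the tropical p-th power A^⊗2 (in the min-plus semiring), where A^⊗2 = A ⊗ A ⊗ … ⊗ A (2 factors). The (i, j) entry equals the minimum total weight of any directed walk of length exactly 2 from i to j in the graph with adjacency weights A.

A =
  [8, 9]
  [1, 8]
A^⊗2 =
  [10, 17]
  [9, 10]

Each entry (A^⊗2)_ij equals the minimum over all length-2 walks i = v_0 → v_1 → … → v_2 = j of Σ_t A[v_t][v_{t+1}]. For example, for (i, j) = (0, 1) we minimise over 2 possible intermediate vertex sequences; the minimum is 17, attained along the walk 0 → 0 → 1.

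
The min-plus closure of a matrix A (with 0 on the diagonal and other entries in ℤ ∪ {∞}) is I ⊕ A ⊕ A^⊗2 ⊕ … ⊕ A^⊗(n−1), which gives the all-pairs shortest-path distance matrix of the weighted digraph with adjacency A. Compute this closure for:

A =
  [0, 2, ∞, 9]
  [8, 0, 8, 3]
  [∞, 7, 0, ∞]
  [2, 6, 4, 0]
Closure =
  [0, 2, 9, 5]
  [5, 0, 7, 3]
  [12, 7, 0, 10]
  [2, 4, 4, 0]

This is the Floyd-Warshall all-pairs shortest-path computation. For each intermediate vertex k = 0, 1, …, 3, update dist[i][j] ← min(dist[i][j], dist[i][k] + dist[k][j]). The final matrix gives, for each (i, j), the minimum total weight of any directed path from i to j (possibly empty when i = j).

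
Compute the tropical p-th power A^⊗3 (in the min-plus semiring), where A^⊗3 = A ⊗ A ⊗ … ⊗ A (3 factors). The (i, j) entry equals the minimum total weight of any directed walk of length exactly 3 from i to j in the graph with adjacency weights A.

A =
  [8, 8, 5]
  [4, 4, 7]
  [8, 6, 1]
A^⊗3 =
  [14, 12, 7]
  [12, 12, 9]
  [10, 8, 3]

Each entry (A^⊗3)_ij equals the minimum over all length-3 walks i = v_0 → v_1 → … → v_3 = j of Σ_t A[v_t][v_{t+1}]. For example, for (i, j) = (0, 2) we minimise over 9 possible intermediate vertex sequences; the minimum is 7, attained along the walk 0 → 2 → 2 → 2.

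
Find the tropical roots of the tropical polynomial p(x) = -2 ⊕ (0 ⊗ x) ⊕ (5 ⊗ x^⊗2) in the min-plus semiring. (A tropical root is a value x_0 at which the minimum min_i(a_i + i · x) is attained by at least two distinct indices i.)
Roots: {-5, -2}

Each tropical root is a break point of the lower envelope of the lines y = a_i + i · x (there are 3 lines, with slopes 0, 1, ..., 2). Only the lines that attain the minimum somewhere contribute to roots; other lines are dominated. Here the surviving (envelope) indices are i = 2, i = 1, i = 0.
Intersections between consecutive envelope lines give the roots: for adjacent envelope indices i < j the intersection is x = (a_i − a_j) / (j − i). Reading off the sorted break points: {-5, -2}.
Verification: at each break x_0, at least two indices attain the minimum of min_i(a_i + i · x_0).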